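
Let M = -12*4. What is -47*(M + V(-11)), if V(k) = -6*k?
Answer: -846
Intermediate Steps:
M = -48 (M = -2*24 = -48)
-47*(M + V(-11)) = -47*(-48 - 6*(-11)) = -47*(-48 + 66) = -47*18 = -846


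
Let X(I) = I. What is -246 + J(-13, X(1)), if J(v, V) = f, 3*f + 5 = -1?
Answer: -248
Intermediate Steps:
f = -2 (f = -5/3 + (1/3)*(-1) = -5/3 - 1/3 = -2)
J(v, V) = -2
-246 + J(-13, X(1)) = -246 - 2 = -248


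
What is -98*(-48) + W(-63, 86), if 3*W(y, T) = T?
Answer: 14198/3 ≈ 4732.7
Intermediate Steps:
W(y, T) = T/3
-98*(-48) + W(-63, 86) = -98*(-48) + (⅓)*86 = 4704 + 86/3 = 14198/3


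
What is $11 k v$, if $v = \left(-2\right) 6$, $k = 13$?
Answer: $-1716$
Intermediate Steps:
$v = -12$
$11 k v = 11 \cdot 13 \left(-12\right) = 143 \left(-12\right) = -1716$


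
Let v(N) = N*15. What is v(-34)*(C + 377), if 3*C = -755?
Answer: -63920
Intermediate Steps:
C = -755/3 (C = (⅓)*(-755) = -755/3 ≈ -251.67)
v(N) = 15*N
v(-34)*(C + 377) = (15*(-34))*(-755/3 + 377) = -510*376/3 = -63920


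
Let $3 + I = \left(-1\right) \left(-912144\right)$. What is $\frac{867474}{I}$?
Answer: $\frac{96386}{101349} \approx 0.95103$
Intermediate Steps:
$I = 912141$ ($I = -3 - -912144 = -3 + 912144 = 912141$)
$\frac{867474}{I} = \frac{867474}{912141} = 867474 \cdot \frac{1}{912141} = \frac{96386}{101349}$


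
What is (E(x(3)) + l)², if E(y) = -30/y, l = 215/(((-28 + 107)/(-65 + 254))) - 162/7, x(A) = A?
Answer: 70818257689/305809 ≈ 2.3158e+5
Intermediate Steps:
l = 271647/553 (l = 215/((79/189)) - 162*⅐ = 215/((79*(1/189))) - 162/7 = 215/(79/189) - 162/7 = 215*(189/79) - 162/7 = 40635/79 - 162/7 = 271647/553 ≈ 491.22)
(E(x(3)) + l)² = (-30/3 + 271647/553)² = (-30*⅓ + 271647/553)² = (-10 + 271647/553)² = (266117/553)² = 70818257689/305809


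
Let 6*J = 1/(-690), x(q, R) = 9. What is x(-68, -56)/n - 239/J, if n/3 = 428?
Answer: 423488883/428 ≈ 9.8946e+5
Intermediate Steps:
n = 1284 (n = 3*428 = 1284)
J = -1/4140 (J = (⅙)/(-690) = (⅙)*(-1/690) = -1/4140 ≈ -0.00024155)
x(-68, -56)/n - 239/J = 9/1284 - 239/(-1/4140) = 9*(1/1284) - 239*(-4140) = 3/428 + 989460 = 423488883/428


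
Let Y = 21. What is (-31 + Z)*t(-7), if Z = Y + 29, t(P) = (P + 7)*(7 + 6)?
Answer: 0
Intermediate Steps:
t(P) = 91 + 13*P (t(P) = (7 + P)*13 = 91 + 13*P)
Z = 50 (Z = 21 + 29 = 50)
(-31 + Z)*t(-7) = (-31 + 50)*(91 + 13*(-7)) = 19*(91 - 91) = 19*0 = 0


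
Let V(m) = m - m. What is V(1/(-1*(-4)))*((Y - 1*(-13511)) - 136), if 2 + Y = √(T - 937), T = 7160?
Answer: 0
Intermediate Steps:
Y = -2 + 7*√127 (Y = -2 + √(7160 - 937) = -2 + √6223 = -2 + 7*√127 ≈ 76.886)
V(m) = 0
V(1/(-1*(-4)))*((Y - 1*(-13511)) - 136) = 0*(((-2 + 7*√127) - 1*(-13511)) - 136) = 0*(((-2 + 7*√127) + 13511) - 136) = 0*((13509 + 7*√127) - 136) = 0*(13373 + 7*√127) = 0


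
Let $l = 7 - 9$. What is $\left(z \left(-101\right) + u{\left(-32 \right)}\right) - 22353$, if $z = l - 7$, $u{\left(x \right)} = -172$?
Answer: $-21616$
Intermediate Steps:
$l = -2$
$z = -9$ ($z = -2 - 7 = -9$)
$\left(z \left(-101\right) + u{\left(-32 \right)}\right) - 22353 = \left(\left(-9\right) \left(-101\right) - 172\right) - 22353 = \left(909 - 172\right) - 22353 = 737 - 22353 = -21616$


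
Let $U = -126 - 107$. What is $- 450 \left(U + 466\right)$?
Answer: $-104850$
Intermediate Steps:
$U = -233$ ($U = -126 - 107 = -233$)
$- 450 \left(U + 466\right) = - 450 \left(-233 + 466\right) = \left(-450\right) 233 = -104850$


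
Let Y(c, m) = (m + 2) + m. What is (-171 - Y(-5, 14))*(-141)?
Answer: 28341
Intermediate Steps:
Y(c, m) = 2 + 2*m (Y(c, m) = (2 + m) + m = 2 + 2*m)
(-171 - Y(-5, 14))*(-141) = (-171 - (2 + 2*14))*(-141) = (-171 - (2 + 28))*(-141) = (-171 - 1*30)*(-141) = (-171 - 30)*(-141) = -201*(-141) = 28341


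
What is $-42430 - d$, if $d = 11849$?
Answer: $-54279$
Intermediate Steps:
$-42430 - d = -42430 - 11849 = -54279$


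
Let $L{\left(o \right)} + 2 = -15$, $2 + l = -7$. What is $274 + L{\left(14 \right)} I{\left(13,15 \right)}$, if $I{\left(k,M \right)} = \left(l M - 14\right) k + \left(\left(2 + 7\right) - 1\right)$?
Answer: $33067$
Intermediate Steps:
$l = -9$ ($l = -2 - 7 = -9$)
$L{\left(o \right)} = -17$ ($L{\left(o \right)} = -2 - 15 = -17$)
$I{\left(k,M \right)} = 8 + k \left(-14 - 9 M\right)$ ($I{\left(k,M \right)} = \left(- 9 M - 14\right) k + \left(\left(2 + 7\right) - 1\right) = \left(-14 - 9 M\right) k + \left(9 - 1\right) = k \left(-14 - 9 M\right) + 8 = 8 + k \left(-14 - 9 M\right)$)
$274 + L{\left(14 \right)} I{\left(13,15 \right)} = 274 - 17 \left(8 - 182 - 135 \cdot 13\right) = 274 - 17 \left(8 - 182 - 1755\right) = 274 - -32793 = 274 + 32793 = 33067$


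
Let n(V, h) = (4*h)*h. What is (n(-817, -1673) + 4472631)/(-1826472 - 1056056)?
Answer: -15668347/2882528 ≈ -5.4356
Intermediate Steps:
n(V, h) = 4*h²
(n(-817, -1673) + 4472631)/(-1826472 - 1056056) = (4*(-1673)² + 4472631)/(-1826472 - 1056056) = (4*2798929 + 4472631)/(-2882528) = (11195716 + 4472631)*(-1/2882528) = 15668347*(-1/2882528) = -15668347/2882528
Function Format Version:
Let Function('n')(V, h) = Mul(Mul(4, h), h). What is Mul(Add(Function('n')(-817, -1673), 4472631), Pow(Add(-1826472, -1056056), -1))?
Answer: Rational(-15668347, 2882528) ≈ -5.4356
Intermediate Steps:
Function('n')(V, h) = Mul(4, Pow(h, 2))
Mul(Add(Function('n')(-817, -1673), 4472631), Pow(Add(-1826472, -1056056), -1)) = Mul(Add(Mul(4, Pow(-1673, 2)), 4472631), Pow(Add(-1826472, -1056056), -1)) = Mul(Add(Mul(4, 2798929), 4472631), Pow(-2882528, -1)) = Mul(Add(11195716, 4472631), Rational(-1, 2882528)) = Mul(15668347, Rational(-1, 2882528)) = Rational(-15668347, 2882528)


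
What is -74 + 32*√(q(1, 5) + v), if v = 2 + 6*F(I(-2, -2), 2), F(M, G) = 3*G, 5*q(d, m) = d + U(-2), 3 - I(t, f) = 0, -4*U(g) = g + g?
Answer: -74 + 256*√15/5 ≈ 124.30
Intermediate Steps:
U(g) = -g/2 (U(g) = -(g + g)/4 = -g/2)
I(t, f) = 3 (I(t, f) = 3 - 1*0 = 3 + 0 = 3)
q(d, m) = ⅕ + d/5 (q(d, m) = (d - ½*(-2))/5 = (d + 1)/5 = (1 + d)/5 = ⅕ + d/5)
v = 38 (v = 2 + 6*(3*2) = 2 + 6*6 = 2 + 36 = 38)
-74 + 32*√(q(1, 5) + v) = -74 + 32*√((⅕ + (⅕)*1) + 38) = -74 + 32*√((⅕ + ⅕) + 38) = -74 + 32*√(⅖ + 38) = -74 + 32*√(192/5) = -74 + 32*(8*√15/5) = -74 + 256*√15/5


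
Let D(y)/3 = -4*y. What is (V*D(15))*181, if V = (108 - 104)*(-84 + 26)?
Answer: 7558560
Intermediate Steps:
D(y) = -12*y (D(y) = 3*(-4*y) = -12*y)
V = -232 (V = 4*(-58) = -232)
(V*D(15))*181 = -(-2784)*15*181 = -232*(-180)*181 = 41760*181 = 7558560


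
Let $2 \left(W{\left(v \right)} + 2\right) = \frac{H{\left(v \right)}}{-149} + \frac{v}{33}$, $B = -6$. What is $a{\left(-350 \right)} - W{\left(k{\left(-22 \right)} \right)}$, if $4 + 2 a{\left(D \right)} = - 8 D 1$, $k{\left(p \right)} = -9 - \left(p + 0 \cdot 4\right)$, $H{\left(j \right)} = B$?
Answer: $\frac{13765465}{9834} \approx 1399.8$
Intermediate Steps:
$H{\left(j \right)} = -6$
$k{\left(p \right)} = -9 - p$ ($k{\left(p \right)} = -9 - \left(p + 0\right) = -9 - p$)
$W{\left(v \right)} = - \frac{295}{149} + \frac{v}{66}$ ($W{\left(v \right)} = -2 + \frac{- \frac{6}{-149} + \frac{v}{33}}{2} = -2 + \frac{\left(-6\right) \left(- \frac{1}{149}\right) + v \frac{1}{33}}{2} = -2 + \frac{\frac{6}{149} + \frac{v}{33}}{2} = -2 + \left(\frac{3}{149} + \frac{v}{66}\right) = - \frac{295}{149} + \frac{v}{66}$)
$a{\left(D \right)} = -2 - 4 D$ ($a{\left(D \right)} = -2 + \frac{- 8 D 1}{2} = -2 + \frac{\left(-8\right) D}{2} = -2 - 4 D$)
$a{\left(-350 \right)} - W{\left(k{\left(-22 \right)} \right)} = \left(-2 - -1400\right) - \left(- \frac{295}{149} + \frac{-9 - -22}{66}\right) = \left(-2 + 1400\right) - \left(- \frac{295}{149} + \frac{-9 + 22}{66}\right) = 1398 - \left(- \frac{295}{149} + \frac{1}{66} \cdot 13\right) = 1398 - \left(- \frac{295}{149} + \frac{13}{66}\right) = 1398 - - \frac{17533}{9834} = 1398 + \frac{17533}{9834} = \frac{13765465}{9834}$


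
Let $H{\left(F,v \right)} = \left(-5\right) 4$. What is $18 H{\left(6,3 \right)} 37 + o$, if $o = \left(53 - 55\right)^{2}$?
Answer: $-13316$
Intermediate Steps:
$H{\left(F,v \right)} = -20$
$o = 4$ ($o = \left(-2\right)^{2} = 4$)
$18 H{\left(6,3 \right)} 37 + o = 18 \left(-20\right) 37 + 4 = \left(-360\right) 37 + 4 = -13320 + 4 = -13316$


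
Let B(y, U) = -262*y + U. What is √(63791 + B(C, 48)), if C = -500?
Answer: √194839 ≈ 441.41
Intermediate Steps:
B(y, U) = U - 262*y
√(63791 + B(C, 48)) = √(63791 + (48 - 262*(-500))) = √(63791 + (48 + 131000)) = √(63791 + 131048) = √194839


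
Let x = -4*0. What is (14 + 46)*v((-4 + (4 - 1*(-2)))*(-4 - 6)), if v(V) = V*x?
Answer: 0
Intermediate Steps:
x = 0
v(V) = 0 (v(V) = V*0 = 0)
(14 + 46)*v((-4 + (4 - 1*(-2)))*(-4 - 6)) = (14 + 46)*0 = 60*0 = 0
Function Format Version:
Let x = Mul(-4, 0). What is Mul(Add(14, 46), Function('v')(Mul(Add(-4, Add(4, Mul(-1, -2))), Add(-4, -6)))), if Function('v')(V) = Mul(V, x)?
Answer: 0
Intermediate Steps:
x = 0
Function('v')(V) = 0 (Function('v')(V) = Mul(V, 0) = 0)
Mul(Add(14, 46), Function('v')(Mul(Add(-4, Add(4, Mul(-1, -2))), Add(-4, -6)))) = Mul(Add(14, 46), 0) = Mul(60, 0) = 0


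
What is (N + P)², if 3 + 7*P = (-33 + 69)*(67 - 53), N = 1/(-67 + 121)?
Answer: 732297721/142884 ≈ 5125.1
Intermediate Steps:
N = 1/54 ≈ 0.018519
P = 501/7 (P = -3/7 + ((-33 + 69)*(67 - 53))/7 = -3/7 + (36*14)/7 = -3/7 + (⅐)*504 = -3/7 + 72 = 501/7 ≈ 71.571)
(N + P)² = (1/54 + 501/7)² = (27061/378)² = 732297721/142884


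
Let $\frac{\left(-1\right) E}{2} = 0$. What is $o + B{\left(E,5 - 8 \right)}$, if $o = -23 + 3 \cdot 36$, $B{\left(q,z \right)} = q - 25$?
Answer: $60$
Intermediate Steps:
$E = 0$ ($E = \left(-2\right) 0 = 0$)
$B{\left(q,z \right)} = -25 + q$
$o = 85$ ($o = -23 + 108 = 85$)
$o + B{\left(E,5 - 8 \right)} = 85 + \left(-25 + 0\right) = 85 - 25 = 60$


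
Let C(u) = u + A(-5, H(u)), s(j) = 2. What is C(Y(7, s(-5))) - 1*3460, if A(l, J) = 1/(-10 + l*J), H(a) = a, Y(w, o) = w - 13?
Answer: -69319/20 ≈ -3465.9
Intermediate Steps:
Y(w, o) = -13 + w
A(l, J) = 1/(-10 + J*l)
C(u) = u + 1/(-10 - 5*u) (C(u) = u + 1/(-10 + u*(-5)) = u + 1/(-10 - 5*u))
C(Y(7, s(-5))) - 1*3460 = (-⅕ + (-13 + 7)² + 2*(-13 + 7))/(2 + (-13 + 7)) - 1*3460 = (-⅕ + (-6)² + 2*(-6))/(2 - 6) - 3460 = (-⅕ + 36 - 12)/(-4) - 3460 = -¼*119/5 - 3460 = -119/20 - 3460 = -69319/20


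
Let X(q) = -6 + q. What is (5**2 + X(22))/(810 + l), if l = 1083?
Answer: 41/1893 ≈ 0.021659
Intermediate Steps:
(5**2 + X(22))/(810 + l) = (5**2 + (-6 + 22))/(810 + 1083) = (25 + 16)/1893 = 41*(1/1893) = 41/1893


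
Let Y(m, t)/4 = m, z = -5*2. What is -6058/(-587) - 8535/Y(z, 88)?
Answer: 1050473/4696 ≈ 223.70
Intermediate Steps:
z = -10
Y(m, t) = 4*m
-6058/(-587) - 8535/Y(z, 88) = -6058/(-587) - 8535/(4*(-10)) = -6058*(-1/587) - 8535/(-40) = 6058/587 - 8535*(-1/40) = 6058/587 + 1707/8 = 1050473/4696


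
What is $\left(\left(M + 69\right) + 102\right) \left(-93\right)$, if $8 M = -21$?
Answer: $- \frac{125271}{8} \approx -15659.0$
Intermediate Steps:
$M = - \frac{21}{8}$ ($M = \frac{1}{8} \left(-21\right) = - \frac{21}{8} \approx -2.625$)
$\left(\left(M + 69\right) + 102\right) \left(-93\right) = \left(\left(- \frac{21}{8} + 69\right) + 102\right) \left(-93\right) = \left(\frac{531}{8} + 102\right) \left(-93\right) = \frac{1347}{8} \left(-93\right) = - \frac{125271}{8}$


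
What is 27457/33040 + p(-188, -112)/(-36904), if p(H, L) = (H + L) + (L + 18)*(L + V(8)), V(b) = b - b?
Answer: 12059643/21773360 ≈ 0.55387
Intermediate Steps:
V(b) = 0
p(H, L) = H + L + L*(18 + L) (p(H, L) = (H + L) + (L + 18)*(L + 0) = (H + L) + (18 + L)*L = (H + L) + L*(18 + L) = H + L + L*(18 + L))
27457/33040 + p(-188, -112)/(-36904) = 27457/33040 + (-188 + (-112)**2 + 19*(-112))/(-36904) = 27457*(1/33040) + (-188 + 12544 - 2128)*(-1/36904) = 27457/33040 + 10228*(-1/36904) = 27457/33040 - 2557/9226 = 12059643/21773360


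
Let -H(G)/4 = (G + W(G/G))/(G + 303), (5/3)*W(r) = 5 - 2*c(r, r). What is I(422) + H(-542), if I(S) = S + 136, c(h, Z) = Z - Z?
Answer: 131206/239 ≈ 548.98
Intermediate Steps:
c(h, Z) = 0
I(S) = 136 + S
W(r) = 3 (W(r) = 3*(5 - 2*0)/5 = 3*(5 + 0)/5 = (⅗)*5 = 3)
H(G) = -4*(3 + G)/(303 + G) (H(G) = -4*(G + 3)/(G + 303) = -4*(3 + G)/(303 + G))
I(422) + H(-542) = (136 + 422) + 4*(-3 - 1*(-542))/(303 - 542) = 558 + 4*(-3 + 542)/(-239) = 558 + 4*(-1/239)*539 = 558 - 2156/239 = 131206/239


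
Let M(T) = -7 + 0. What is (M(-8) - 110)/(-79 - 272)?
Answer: ⅓ ≈ 0.33333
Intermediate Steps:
M(T) = -7
(M(-8) - 110)/(-79 - 272) = (-7 - 110)/(-79 - 272) = -117/(-351) = -117*(-1/351) = ⅓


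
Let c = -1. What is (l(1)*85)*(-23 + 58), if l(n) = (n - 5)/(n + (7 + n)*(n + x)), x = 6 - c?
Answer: -2380/13 ≈ -183.08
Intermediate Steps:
x = 7 (x = 6 - 1*(-1) = 6 + 1 = 7)
l(n) = (-5 + n)/(n + (7 + n)**2) (l(n) = (n - 5)/(n + (7 + n)*(n + 7)) = (-5 + n)/(n + (7 + n)*(7 + n)) = (-5 + n)/(n + (7 + n)**2))
(l(1)*85)*(-23 + 58) = (((-5 + 1)/(49 + 1**2 + 15*1))*85)*(-23 + 58) = ((-4/(49 + 1 + 15))*85)*35 = ((-4/65)*85)*35 = (((1/65)*(-4))*85)*35 = -4/65*85*35 = -68/13*35 = -2380/13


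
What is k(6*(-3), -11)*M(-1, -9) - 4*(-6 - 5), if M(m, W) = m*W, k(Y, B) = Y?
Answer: -118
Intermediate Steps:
M(m, W) = W*m
k(6*(-3), -11)*M(-1, -9) - 4*(-6 - 5) = (6*(-3))*(-9*(-1)) - 4*(-6 - 5) = -18*9 - 4*(-11) = -162 + 44 = -118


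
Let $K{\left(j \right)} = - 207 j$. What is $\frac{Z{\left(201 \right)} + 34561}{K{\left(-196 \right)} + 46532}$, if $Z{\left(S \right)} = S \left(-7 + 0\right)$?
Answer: $\frac{16577}{43552} \approx 0.38063$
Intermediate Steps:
$Z{\left(S \right)} = - 7 S$ ($Z{\left(S \right)} = S \left(-7\right) = - 7 S$)
$\frac{Z{\left(201 \right)} + 34561}{K{\left(-196 \right)} + 46532} = \frac{\left(-7\right) 201 + 34561}{\left(-207\right) \left(-196\right) + 46532} = \frac{-1407 + 34561}{40572 + 46532} = \frac{33154}{87104} = 33154 \cdot \frac{1}{87104} = \frac{16577}{43552}$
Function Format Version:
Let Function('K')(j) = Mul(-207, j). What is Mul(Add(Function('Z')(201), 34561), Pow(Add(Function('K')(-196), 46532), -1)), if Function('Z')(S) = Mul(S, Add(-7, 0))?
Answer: Rational(16577, 43552) ≈ 0.38063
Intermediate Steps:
Function('Z')(S) = Mul(-7, S) (Function('Z')(S) = Mul(S, -7) = Mul(-7, S))
Mul(Add(Function('Z')(201), 34561), Pow(Add(Function('K')(-196), 46532), -1)) = Mul(Add(Mul(-7, 201), 34561), Pow(Add(Mul(-207, -196), 46532), -1)) = Mul(Add(-1407, 34561), Pow(Add(40572, 46532), -1)) = Mul(33154, Pow(87104, -1)) = Mul(33154, Rational(1, 87104)) = Rational(16577, 43552)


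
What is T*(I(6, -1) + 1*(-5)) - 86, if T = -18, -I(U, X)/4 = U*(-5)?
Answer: -2156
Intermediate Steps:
I(U, X) = 20*U (I(U, X) = -4*U*(-5) = -(-20)*U = 20*U)
T*(I(6, -1) + 1*(-5)) - 86 = -18*(20*6 + 1*(-5)) - 86 = -18*(120 - 5) - 86 = -18*115 - 86 = -2070 - 86 = -2156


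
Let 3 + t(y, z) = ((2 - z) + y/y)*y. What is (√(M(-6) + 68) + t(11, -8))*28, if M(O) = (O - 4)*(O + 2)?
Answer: 3304 + 168*√3 ≈ 3595.0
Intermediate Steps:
M(O) = (-4 + O)*(2 + O)
t(y, z) = -3 + y*(3 - z) (t(y, z) = -3 + ((2 - z) + y/y)*y = -3 + ((2 - z) + 1)*y = -3 + (3 - z)*y = -3 + y*(3 - z))
(√(M(-6) + 68) + t(11, -8))*28 = (√((-8 + (-6)² - 2*(-6)) + 68) + (-3 + 3*11 - 1*11*(-8)))*28 = (√((-8 + 36 + 12) + 68) + (-3 + 33 + 88))*28 = (√(40 + 68) + 118)*28 = (√108 + 118)*28 = (6*√3 + 118)*28 = (118 + 6*√3)*28 = 3304 + 168*√3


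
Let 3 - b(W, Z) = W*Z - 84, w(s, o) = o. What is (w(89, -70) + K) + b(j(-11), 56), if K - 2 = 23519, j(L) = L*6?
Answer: 27234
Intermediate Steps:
j(L) = 6*L
K = 23521 (K = 2 + 23519 = 23521)
b(W, Z) = 87 - W*Z (b(W, Z) = 3 - (W*Z - 84) = 3 - (-84 + W*Z) = 3 + (84 - W*Z) = 87 - W*Z)
(w(89, -70) + K) + b(j(-11), 56) = (-70 + 23521) + (87 - 1*6*(-11)*56) = 23451 + (87 - 1*(-66)*56) = 23451 + (87 + 3696) = 23451 + 3783 = 27234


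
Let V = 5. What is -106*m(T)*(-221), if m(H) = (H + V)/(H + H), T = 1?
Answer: 70278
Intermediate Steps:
m(H) = (5 + H)/(2*H) (m(H) = (H + 5)/(H + H) = (5 + H)/((2*H)) = (5 + H)*(1/(2*H)) = (5 + H)/(2*H))
-106*m(T)*(-221) = -106*(½)*(5 + 1)/1*(-221) = -106*(½)*1*6*(-221) = -318*(-221) = -106*(-663) = 70278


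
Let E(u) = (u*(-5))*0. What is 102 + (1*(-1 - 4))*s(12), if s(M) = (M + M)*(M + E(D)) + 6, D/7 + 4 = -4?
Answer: -1368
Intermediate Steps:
D = -56 (D = -28 + 7*(-4) = -28 - 28 = -56)
E(u) = 0 (E(u) = -5*u*0 = 0)
s(M) = 6 + 2*M² (s(M) = (M + M)*(M + 0) + 6 = (2*M)*M + 6 = 2*M² + 6 = 6 + 2*M²)
102 + (1*(-1 - 4))*s(12) = 102 + (1*(-1 - 4))*(6 + 2*12²) = 102 + (1*(-5))*(6 + 2*144) = 102 - 5*(6 + 288) = 102 - 5*294 = 102 - 1470 = -1368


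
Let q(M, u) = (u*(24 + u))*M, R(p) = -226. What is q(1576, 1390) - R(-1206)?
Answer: 3097565186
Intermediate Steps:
q(M, u) = M*u*(24 + u)
q(1576, 1390) - R(-1206) = 1576*1390*(24 + 1390) - 1*(-226) = 1576*1390*1414 + 226 = 3097564960 + 226 = 3097565186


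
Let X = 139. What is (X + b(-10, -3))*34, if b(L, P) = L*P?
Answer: 5746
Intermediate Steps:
(X + b(-10, -3))*34 = (139 - 10*(-3))*34 = (139 + 30)*34 = 169*34 = 5746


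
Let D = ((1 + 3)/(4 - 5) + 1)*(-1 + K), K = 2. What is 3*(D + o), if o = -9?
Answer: -36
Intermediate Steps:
D = -3 (D = ((1 + 3)/(4 - 5) + 1)*(-1 + 2) = (4/(-1) + 1)*1 = (4*(-1) + 1)*1 = (-4 + 1)*1 = -3*1 = -3)
3*(D + o) = 3*(-3 - 9) = 3*(-12) = -36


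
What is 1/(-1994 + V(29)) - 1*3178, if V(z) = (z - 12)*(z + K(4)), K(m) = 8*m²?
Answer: -2145149/675 ≈ -3178.0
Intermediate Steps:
V(z) = (-12 + z)*(128 + z) (V(z) = (z - 12)*(z + 8*4²) = (-12 + z)*(z + 8*16) = (-12 + z)*(z + 128) = (-12 + z)*(128 + z))
1/(-1994 + V(29)) - 1*3178 = 1/(-1994 + (-1536 + 29² + 116*29)) - 1*3178 = 1/(-1994 + (-1536 + 841 + 3364)) - 3178 = 1/(-1994 + 2669) - 3178 = 1/675 - 3178 = -2145149/675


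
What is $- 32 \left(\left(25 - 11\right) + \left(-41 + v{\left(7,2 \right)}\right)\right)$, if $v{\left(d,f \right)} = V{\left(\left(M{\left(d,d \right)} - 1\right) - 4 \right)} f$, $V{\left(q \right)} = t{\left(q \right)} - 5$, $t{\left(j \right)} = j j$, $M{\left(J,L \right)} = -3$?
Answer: $-2912$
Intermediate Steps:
$t{\left(j \right)} = j^{2}$
$V{\left(q \right)} = -5 + q^{2}$ ($V{\left(q \right)} = q^{2} - 5 = -5 + q^{2}$)
$v{\left(d,f \right)} = 59 f$ ($v{\left(d,f \right)} = \left(-5 + \left(\left(-3 - 1\right) - 4\right)^{2}\right) f = \left(-5 + \left(-4 - 4\right)^{2}\right) f = \left(-5 + \left(-8\right)^{2}\right) f = \left(-5 + 64\right) f = 59 f$)
$- 32 \left(\left(25 - 11\right) + \left(-41 + v{\left(7,2 \right)}\right)\right) = - 32 \left(\left(25 - 11\right) + \left(-41 + 59 \cdot 2\right)\right) = - 32 \left(\left(25 - 11\right) + \left(-41 + 118\right)\right) = - 32 \left(\left(25 - 11\right) + 77\right) = - 32 \left(14 + 77\right) = \left(-32\right) 91 = -2912$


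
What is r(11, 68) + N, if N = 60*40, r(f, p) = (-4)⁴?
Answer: 2656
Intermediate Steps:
r(f, p) = 256
N = 2400
r(11, 68) + N = 256 + 2400 = 2656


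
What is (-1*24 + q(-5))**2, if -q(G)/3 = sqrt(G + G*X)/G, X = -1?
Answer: 576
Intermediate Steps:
q(G) = 0 (q(G) = -3*sqrt(G + G*(-1))/G = -3*sqrt(G - G)/G = -3*sqrt(0)/G = -0/G = -3*0 = 0)
(-1*24 + q(-5))**2 = (-1*24 + 0)**2 = (-24 + 0)**2 = (-24)**2 = 576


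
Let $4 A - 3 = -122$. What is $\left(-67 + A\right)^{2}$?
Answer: $\frac{149769}{16} \approx 9360.6$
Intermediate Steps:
$A = - \frac{119}{4}$ ($A = \frac{3}{4} + \frac{1}{4} \left(-122\right) = \frac{3}{4} - \frac{61}{2} = - \frac{119}{4} \approx -29.75$)
$\left(-67 + A\right)^{2} = \left(-67 - \frac{119}{4}\right)^{2} = \left(- \frac{387}{4}\right)^{2} = \frac{149769}{16}$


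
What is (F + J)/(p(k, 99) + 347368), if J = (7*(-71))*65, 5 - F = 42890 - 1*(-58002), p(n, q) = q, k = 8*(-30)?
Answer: -133192/347467 ≈ -0.38332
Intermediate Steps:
k = -240
F = -100887 (F = 5 - (42890 - 1*(-58002)) = 5 - (42890 + 58002) = 5 - 1*100892 = 5 - 100892 = -100887)
J = -32305 (J = -497*65 = -32305)
(F + J)/(p(k, 99) + 347368) = (-100887 - 32305)/(99 + 347368) = -133192/347467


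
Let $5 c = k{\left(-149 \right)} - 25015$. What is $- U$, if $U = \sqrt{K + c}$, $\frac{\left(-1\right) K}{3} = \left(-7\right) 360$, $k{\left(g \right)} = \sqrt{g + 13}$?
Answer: $- \frac{\sqrt{63925 + 10 i \sqrt{34}}}{5} \approx -50.567 - 0.023062 i$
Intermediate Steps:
$k{\left(g \right)} = \sqrt{13 + g}$
$K = 7560$ ($K = - 3 \left(\left(-7\right) 360\right) = \left(-3\right) \left(-2520\right) = 7560$)
$c = -5003 + \frac{2 i \sqrt{34}}{5}$ ($c = \frac{\sqrt{13 - 149} - 25015}{5} = \frac{\sqrt{-136} - 25015}{5} = \frac{2 i \sqrt{34} - 25015}{5} = \frac{-25015 + 2 i \sqrt{34}}{5} = -5003 + \frac{2 i \sqrt{34}}{5} \approx -5003.0 + 2.3324 i$)
$U = \sqrt{2557 + \frac{2 i \sqrt{34}}{5}}$ ($U = \sqrt{7560 - \left(5003 - \frac{2 i \sqrt{34}}{5}\right)} = \sqrt{2557 + \frac{2 i \sqrt{34}}{5}} \approx 50.567 + 0.0231 i$)
$- U = - \frac{\sqrt{63925 + 10 i \sqrt{34}}}{5}$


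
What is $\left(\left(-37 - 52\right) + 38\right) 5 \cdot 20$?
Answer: $-5100$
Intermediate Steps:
$\left(\left(-37 - 52\right) + 38\right) 5 \cdot 20 = \left(\left(-37 - 52\right) + 38\right) 100 = \left(-89 + 38\right) 100 = \left(-51\right) 100 = -5100$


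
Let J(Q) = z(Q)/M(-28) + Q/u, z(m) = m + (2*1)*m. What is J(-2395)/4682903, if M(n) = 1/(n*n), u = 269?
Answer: -1515290155/1259700907 ≈ -1.2029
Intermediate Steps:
M(n) = n**(-2)
z(m) = 3*m (z(m) = m + 2*m = 3*m)
J(Q) = 632689*Q/269 (J(Q) = (3*Q)/((-28)**(-2)) + Q/269 = (3*Q)/(1/784) + Q*(1/269) = (3*Q)*784 + Q/269 = 2352*Q + Q/269 = 632689*Q/269)
J(-2395)/4682903 = ((632689/269)*(-2395))/4682903 = -1515290155/269*1/4682903 = -1515290155/1259700907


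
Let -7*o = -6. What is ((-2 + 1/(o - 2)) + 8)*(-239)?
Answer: -9799/8 ≈ -1224.9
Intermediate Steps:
o = 6/7 (o = -⅐*(-6) = 6/7 ≈ 0.85714)
((-2 + 1/(o - 2)) + 8)*(-239) = ((-2 + 1/(6/7 - 2)) + 8)*(-239) = ((-2 + 1/(-8/7)) + 8)*(-239) = ((-2 - 7/8) + 8)*(-239) = (-23/8 + 8)*(-239) = (41/8)*(-239) = -9799/8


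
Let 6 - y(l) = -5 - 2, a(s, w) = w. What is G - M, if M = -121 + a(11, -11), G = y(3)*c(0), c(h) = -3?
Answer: 93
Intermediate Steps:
y(l) = 13 (y(l) = 6 - (-5 - 2) = 6 - 1*(-7) = 6 + 7 = 13)
G = -39 (G = 13*(-3) = -39)
M = -132 (M = -121 - 11 = -132)
G - M = -39 - 1*(-132) = -39 + 132 = 93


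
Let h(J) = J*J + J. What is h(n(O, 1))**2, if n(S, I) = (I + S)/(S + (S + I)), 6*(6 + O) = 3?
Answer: 68121/160000 ≈ 0.42576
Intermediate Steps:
O = -11/2 (O = -6 + (1/6)*3 = -6 + 1/2 = -11/2 ≈ -5.5000)
n(S, I) = (I + S)/(I + 2*S) (n(S, I) = (I + S)/(S + (I + S)) = (I + S)/(I + 2*S))
h(J) = J + J**2 (h(J) = J**2 + J = J + J**2)
h(n(O, 1))**2 = (((1 - 11/2)/(1 + 2*(-11/2)))*(1 + (1 - 11/2)/(1 + 2*(-11/2))))**2 = ((-9/2/(1 - 11))*(1 - 9/2/(1 - 11)))**2 = ((-9/2/(-10))*(1 - 9/2/(-10)))**2 = ((-1/10*(-9/2))*(1 - 1/10*(-9/2)))**2 = (9*(1 + 9/20)/20)**2 = ((9/20)*(29/20))**2 = (261/400)**2 = 68121/160000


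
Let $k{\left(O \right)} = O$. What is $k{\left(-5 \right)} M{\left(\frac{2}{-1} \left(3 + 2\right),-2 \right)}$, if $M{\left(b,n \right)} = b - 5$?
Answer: $75$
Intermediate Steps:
$M{\left(b,n \right)} = -5 + b$ ($M{\left(b,n \right)} = b - 5 = -5 + b$)
$k{\left(-5 \right)} M{\left(\frac{2}{-1} \left(3 + 2\right),-2 \right)} = - 5 \left(-5 + \frac{2}{-1} \left(3 + 2\right)\right) = - 5 \left(-5 + 2 \left(-1\right) 5\right) = - 5 \left(-5 - 10\right) = \left(-5\right) \left(-15\right) = 75$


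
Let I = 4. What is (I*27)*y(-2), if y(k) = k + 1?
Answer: -108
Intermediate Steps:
y(k) = 1 + k
(I*27)*y(-2) = (4*27)*(1 - 2) = 108*(-1) = -108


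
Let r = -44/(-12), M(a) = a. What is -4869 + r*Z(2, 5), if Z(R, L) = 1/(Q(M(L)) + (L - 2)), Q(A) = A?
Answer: -116845/24 ≈ -4868.5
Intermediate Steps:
Z(R, L) = 1/(-2 + 2*L) (Z(R, L) = 1/(L + (L - 2)) = 1/(L + (-2 + L)) = 1/(-2 + 2*L))
r = 11/3 (r = -44*(-1/12) = 11/3 ≈ 3.6667)
-4869 + r*Z(2, 5) = -4869 + 11*(1/(2*(-1 + 5)))/3 = -4869 + 11*((½)/4)/3 = -4869 + 11*((½)*(¼))/3 = -4869 + (11/3)*(⅛) = -4869 + 11/24 = -116845/24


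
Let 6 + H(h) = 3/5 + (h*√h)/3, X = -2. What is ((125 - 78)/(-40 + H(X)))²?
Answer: 497025/(681 + 10*I*√2)² ≈ 1.0703 - 0.044474*I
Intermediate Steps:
H(h) = -27/5 + h^(3/2)/3 (H(h) = -6 + (3/5 + (h*√h)/3) = -6 + (3*(⅕) + h^(3/2)*(⅓)) = -6 + (⅗ + h^(3/2)/3) = -27/5 + h^(3/2)/3)
((125 - 78)/(-40 + H(X)))² = ((125 - 78)/(-40 + (-27/5 + (-2)^(3/2)/3)))² = (47/(-40 + (-27/5 + (-2*I*√2)/3)))² = (47/(-40 + (-27/5 - 2*I*√2/3)))² = (47/(-227/5 - 2*I*√2/3))² = 2209/(-227/5 - 2*I*√2/3)²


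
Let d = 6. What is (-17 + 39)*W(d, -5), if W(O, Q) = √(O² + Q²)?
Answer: 22*√61 ≈ 171.83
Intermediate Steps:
(-17 + 39)*W(d, -5) = (-17 + 39)*√(6² + (-5)²) = 22*√(36 + 25) = 22*√61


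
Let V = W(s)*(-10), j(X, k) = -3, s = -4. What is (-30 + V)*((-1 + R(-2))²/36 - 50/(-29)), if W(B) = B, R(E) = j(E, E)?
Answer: 5660/261 ≈ 21.686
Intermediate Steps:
R(E) = -3
V = 40 (V = -4*(-10) = 40)
(-30 + V)*((-1 + R(-2))²/36 - 50/(-29)) = (-30 + 40)*((-1 - 3)²/36 - 50/(-29)) = 10*((-4)²*(1/36) - 50*(-1/29)) = 10*(16*(1/36) + 50/29) = 10*(4/9 + 50/29) = 10*(566/261) = 5660/261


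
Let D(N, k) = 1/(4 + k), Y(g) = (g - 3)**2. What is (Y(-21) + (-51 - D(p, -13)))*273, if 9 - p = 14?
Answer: 430066/3 ≈ 1.4336e+5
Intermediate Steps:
p = -5 (p = 9 - 1*14 = 9 - 14 = -5)
Y(g) = (-3 + g)**2
(Y(-21) + (-51 - D(p, -13)))*273 = ((-3 - 21)**2 + (-51 - 1/(4 - 13)))*273 = ((-24)**2 + (-51 - 1/(-9)))*273 = (576 + (-51 - 1*(-1/9)))*273 = (576 + (-51 + 1/9))*273 = (576 - 458/9)*273 = (4726/9)*273 = 430066/3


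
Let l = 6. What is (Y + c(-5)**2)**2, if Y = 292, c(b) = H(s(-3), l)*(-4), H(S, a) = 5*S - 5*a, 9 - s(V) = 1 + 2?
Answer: 85264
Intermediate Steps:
s(V) = 6 (s(V) = 9 - (1 + 2) = 9 - 1*3 = 9 - 3 = 6)
H(S, a) = -5*a + 5*S
c(b) = 0 (c(b) = (-5*6 + 5*6)*(-4) = (-30 + 30)*(-4) = 0*(-4) = 0)
(Y + c(-5)**2)**2 = (292 + 0**2)**2 = (292 + 0)**2 = 292**2 = 85264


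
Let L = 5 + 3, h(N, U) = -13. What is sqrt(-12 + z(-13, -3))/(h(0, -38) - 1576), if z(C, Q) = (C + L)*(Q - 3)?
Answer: -3*sqrt(2)/1589 ≈ -0.0026700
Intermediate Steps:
L = 8
z(C, Q) = (-3 + Q)*(8 + C) (z(C, Q) = (C + 8)*(Q - 3) = (8 + C)*(-3 + Q) = (-3 + Q)*(8 + C))
sqrt(-12 + z(-13, -3))/(h(0, -38) - 1576) = sqrt(-12 + (-24 - 3*(-13) + 8*(-3) - 13*(-3)))/(-13 - 1576) = sqrt(-12 + (-24 + 39 - 24 + 39))/(-1589) = sqrt(-12 + 30)*(-1/1589) = sqrt(18)*(-1/1589) = (3*sqrt(2))*(-1/1589) = -3*sqrt(2)/1589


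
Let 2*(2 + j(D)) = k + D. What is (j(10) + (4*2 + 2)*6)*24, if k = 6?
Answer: 1584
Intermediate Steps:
j(D) = 1 + D/2 (j(D) = -2 + (6 + D)/2 = -2 + (3 + D/2) = 1 + D/2)
(j(10) + (4*2 + 2)*6)*24 = ((1 + (½)*10) + (4*2 + 2)*6)*24 = ((1 + 5) + (8 + 2)*6)*24 = (6 + 10*6)*24 = (6 + 60)*24 = 66*24 = 1584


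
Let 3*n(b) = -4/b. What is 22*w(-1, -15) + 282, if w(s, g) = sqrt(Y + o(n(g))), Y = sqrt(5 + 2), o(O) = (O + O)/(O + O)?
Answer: 282 + 22*sqrt(1 + sqrt(7)) ≈ 324.01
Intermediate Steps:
n(b) = -4/(3*b) (n(b) = (-4/b)/3 = -4/(3*b))
o(O) = 1 (o(O) = (2*O)/((2*O)) = (2*O)*(1/(2*O)) = 1)
Y = sqrt(7) ≈ 2.6458
w(s, g) = sqrt(1 + sqrt(7)) (w(s, g) = sqrt(sqrt(7) + 1) = sqrt(1 + sqrt(7)))
22*w(-1, -15) + 282 = 22*sqrt(1 + sqrt(7)) + 282 = 282 + 22*sqrt(1 + sqrt(7))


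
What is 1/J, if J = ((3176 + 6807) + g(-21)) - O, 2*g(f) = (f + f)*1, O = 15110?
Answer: -1/5148 ≈ -0.00019425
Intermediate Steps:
g(f) = f (g(f) = ((f + f)*1)/2 = ((2*f)*1)/2 = (2*f)/2 = f)
J = -5148 (J = ((3176 + 6807) - 21) - 1*15110 = (9983 - 21) - 15110 = 9962 - 15110 = -5148)
1/J = 1/(-5148) = -1/5148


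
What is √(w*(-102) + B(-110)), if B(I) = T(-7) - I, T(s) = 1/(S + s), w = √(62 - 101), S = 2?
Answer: √(2745 - 2550*I*√39)/5 ≈ 19.445 - 16.38*I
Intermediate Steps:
w = I*√39 (w = √(-39) = I*√39 ≈ 6.245*I)
T(s) = 1/(2 + s)
B(I) = -⅕ - I (B(I) = 1/(2 - 7) - I = 1/(-5) - I = -⅕ - I)
√(w*(-102) + B(-110)) = √((I*√39)*(-102) + (-⅕ - 1*(-110))) = √(-102*I*√39 + (-⅕ + 110)) = √(-102*I*√39 + 549/5) = √(549/5 - 102*I*√39)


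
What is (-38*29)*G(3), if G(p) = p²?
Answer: -9918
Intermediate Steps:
(-38*29)*G(3) = -38*29*3² = -1102*9 = -9918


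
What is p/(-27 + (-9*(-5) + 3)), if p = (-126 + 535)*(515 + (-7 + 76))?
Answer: 238856/21 ≈ 11374.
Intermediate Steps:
p = 238856 (p = 409*(515 + 69) = 409*584 = 238856)
p/(-27 + (-9*(-5) + 3)) = 238856/(-27 + (-9*(-5) + 3)) = 238856/(-27 + (45 + 3)) = 238856/(-27 + 48) = 238856/21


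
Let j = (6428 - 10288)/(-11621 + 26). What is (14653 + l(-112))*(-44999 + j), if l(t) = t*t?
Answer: -2838058869073/2319 ≈ -1.2238e+9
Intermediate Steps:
l(t) = t²
j = 772/2319 (j = -3860/(-11595) = -3860*(-1/11595) = 772/2319 ≈ 0.33290)
(14653 + l(-112))*(-44999 + j) = (14653 + (-112)²)*(-44999 + 772/2319) = (14653 + 12544)*(-104351909/2319) = 27197*(-104351909/2319) = -2838058869073/2319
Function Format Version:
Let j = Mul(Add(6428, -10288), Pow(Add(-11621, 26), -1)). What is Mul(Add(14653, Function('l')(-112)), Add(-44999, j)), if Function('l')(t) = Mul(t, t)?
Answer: Rational(-2838058869073, 2319) ≈ -1.2238e+9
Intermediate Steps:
Function('l')(t) = Pow(t, 2)
j = Rational(772, 2319) (j = Mul(-3860, Pow(-11595, -1)) = Mul(-3860, Rational(-1, 11595)) = Rational(772, 2319) ≈ 0.33290)
Mul(Add(14653, Function('l')(-112)), Add(-44999, j)) = Mul(Add(14653, Pow(-112, 2)), Add(-44999, Rational(772, 2319))) = Mul(Add(14653, 12544), Rational(-104351909, 2319)) = Mul(27197, Rational(-104351909, 2319)) = Rational(-2838058869073, 2319)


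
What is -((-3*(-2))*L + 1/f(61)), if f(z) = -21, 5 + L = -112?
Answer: 14743/21 ≈ 702.05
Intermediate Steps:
L = -117 (L = -5 - 112 = -117)
-((-3*(-2))*L + 1/f(61)) = -(-3*(-2)*(-117) + 1/(-21)) = -(6*(-117) - 1/21) = -(-702 - 1/21) = -1*(-14743/21) = 14743/21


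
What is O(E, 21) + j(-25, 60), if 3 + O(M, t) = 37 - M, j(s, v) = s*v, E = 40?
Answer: -1506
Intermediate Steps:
O(M, t) = 34 - M (O(M, t) = -3 + (37 - M) = 34 - M)
O(E, 21) + j(-25, 60) = (34 - 1*40) - 25*60 = (34 - 40) - 1500 = -6 - 1500 = -1506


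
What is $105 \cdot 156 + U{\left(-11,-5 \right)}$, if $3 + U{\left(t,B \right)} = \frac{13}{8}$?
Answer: $\frac{131029}{8} \approx 16379.0$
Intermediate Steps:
$U{\left(t,B \right)} = - \frac{11}{8}$ ($U{\left(t,B \right)} = -3 + \frac{13}{8} = - \frac{11}{8}$)
$105 \cdot 156 + U{\left(-11,-5 \right)} = 105 \cdot 156 - \frac{11}{8} = 16380 - \frac{11}{8} = \frac{131029}{8}$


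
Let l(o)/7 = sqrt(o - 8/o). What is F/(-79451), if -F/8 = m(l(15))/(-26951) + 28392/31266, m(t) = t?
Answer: 37856/414019161 - 56*sqrt(3255)/32119258515 ≈ 9.1336e-5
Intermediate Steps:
l(o) = 7*sqrt(o - 8/o)
F = -37856/5211 + 56*sqrt(3255)/404265 (F = -8*((7*sqrt(15 - 8/15))/(-26951) + 28392/31266) = -8*((7*sqrt(15 - 8*1/15))*(-1/26951) + 28392*(1/31266)) = -8*((7*sqrt(15 - 8/15))*(-1/26951) + 4732/5211) = -8*((7*sqrt(217/15))*(-1/26951) + 4732/5211) = -8*((7*(sqrt(3255)/15))*(-1/26951) + 4732/5211) = -8*((7*sqrt(3255)/15)*(-1/26951) + 4732/5211) = -8*(-7*sqrt(3255)/404265 + 4732/5211) = -8*(4732/5211 - 7*sqrt(3255)/404265) = -37856/5211 + 56*sqrt(3255)/404265 ≈ -7.2567)
F/(-79451) = (-37856/5211 + 56*sqrt(3255)/404265)/(-79451) = (-37856/5211 + 56*sqrt(3255)/404265)*(-1/79451) = 37856/414019161 - 56*sqrt(3255)/32119258515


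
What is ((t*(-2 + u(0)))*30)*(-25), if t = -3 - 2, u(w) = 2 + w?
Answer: 0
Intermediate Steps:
t = -5
((t*(-2 + u(0)))*30)*(-25) = (-5*(-2 + (2 + 0))*30)*(-25) = (-5*(-2 + 2)*30)*(-25) = (-5*0*30)*(-25) = (0*30)*(-25) = 0*(-25) = 0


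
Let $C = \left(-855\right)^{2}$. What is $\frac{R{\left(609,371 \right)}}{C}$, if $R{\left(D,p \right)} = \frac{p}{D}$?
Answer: $\frac{53}{63599175} \approx 8.3334 \cdot 10^{-7}$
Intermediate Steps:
$C = 731025$
$\frac{R{\left(609,371 \right)}}{C} = \frac{371 \cdot \frac{1}{609}}{731025} = 371 \cdot \frac{1}{609} \cdot \frac{1}{731025} = \frac{53}{87} \cdot \frac{1}{731025} = \frac{53}{63599175}$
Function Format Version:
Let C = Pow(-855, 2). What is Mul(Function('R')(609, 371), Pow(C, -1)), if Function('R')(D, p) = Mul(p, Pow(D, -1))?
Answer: Rational(53, 63599175) ≈ 8.3334e-7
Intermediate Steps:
C = 731025
Mul(Function('R')(609, 371), Pow(C, -1)) = Mul(Mul(371, Pow(609, -1)), Pow(731025, -1)) = Mul(Mul(371, Rational(1, 609)), Rational(1, 731025)) = Mul(Rational(53, 87), Rational(1, 731025)) = Rational(53, 63599175)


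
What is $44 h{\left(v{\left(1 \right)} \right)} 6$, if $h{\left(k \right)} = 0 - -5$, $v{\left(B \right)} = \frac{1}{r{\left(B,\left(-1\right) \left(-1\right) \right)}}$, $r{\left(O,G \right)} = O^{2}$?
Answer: $1320$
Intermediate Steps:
$v{\left(B \right)} = \frac{1}{B^{2}}$
$h{\left(k \right)} = 5$ ($h{\left(k \right)} = 0 + 5 = 5$)
$44 h{\left(v{\left(1 \right)} \right)} 6 = 44 \cdot 5 \cdot 6 = 220 \cdot 6 = 1320$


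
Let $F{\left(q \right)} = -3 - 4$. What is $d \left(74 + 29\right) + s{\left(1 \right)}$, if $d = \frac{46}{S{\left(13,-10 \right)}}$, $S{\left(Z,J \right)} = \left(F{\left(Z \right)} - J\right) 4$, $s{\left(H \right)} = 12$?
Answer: $\frac{2441}{6} \approx 406.83$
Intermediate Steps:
$F{\left(q \right)} = -7$
$S{\left(Z,J \right)} = -28 - 4 J$ ($S{\left(Z,J \right)} = \left(-7 - J\right) 4 = -28 - 4 J$)
$d = \frac{23}{6}$ ($d = \frac{46}{-28 - -40} = \frac{46}{-28 + 40} = \frac{46}{12} = 46 \cdot \frac{1}{12} = \frac{23}{6} \approx 3.8333$)
$d \left(74 + 29\right) + s{\left(1 \right)} = \frac{23 \left(74 + 29\right)}{6} + 12 = \frac{23}{6} \cdot 103 + 12 = \frac{2369}{6} + 12 = \frac{2441}{6}$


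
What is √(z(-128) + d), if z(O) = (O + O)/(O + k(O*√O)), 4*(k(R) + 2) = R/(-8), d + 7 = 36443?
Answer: 2*√((592117 - 145744*I*√2)/(65 - 16*I*√2)) ≈ 190.89 + 0.0016015*I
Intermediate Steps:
d = 36436 (d = -7 + 36443 = 36436)
k(R) = -2 - R/32 (k(R) = -2 + (R/(-8))/4 = -2 + (R*(-⅛))/4 = -2 + (-R/8)/4 = -2 - R/32)
z(O) = 2*O/(-2 + O - O^(3/2)/32) (z(O) = (O + O)/(O + (-2 - O*√O/32)) = (2*O)/(O + (-2 - O^(3/2)/32)) = (2*O)/(-2 + O - O^(3/2)/32) = 2*O/(-2 + O - O^(3/2)/32))
√(z(-128) + d) = √(64*(-128)/(-64 - (-128)^(3/2) + 32*(-128)) + 36436) = √(64*(-128)/(-64 - (-1024)*I*√2 - 4096) + 36436) = √(64*(-128)/(-64 + 1024*I*√2 - 4096) + 36436) = √(64*(-128)/(-4160 + 1024*I*√2) + 36436) = √(-8192/(-4160 + 1024*I*√2) + 36436) = √(36436 - 8192/(-4160 + 1024*I*√2))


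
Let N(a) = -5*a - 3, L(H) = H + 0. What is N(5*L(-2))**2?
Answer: 2209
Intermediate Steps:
L(H) = H
N(a) = -3 - 5*a
N(5*L(-2))**2 = (-3 - 25*(-2))**2 = (-3 - 5*(-10))**2 = (-3 + 50)**2 = 47**2 = 2209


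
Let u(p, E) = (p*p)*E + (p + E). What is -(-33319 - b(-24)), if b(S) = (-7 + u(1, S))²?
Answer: 36235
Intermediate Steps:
u(p, E) = E + p + E*p² (u(p, E) = p²*E + (E + p) = E*p² + (E + p) = E + p + E*p²)
b(S) = (-6 + 2*S)² (b(S) = (-7 + (S + 1 + S*1²))² = (-7 + (S + 1 + S*1))² = (-7 + (S + 1 + S))² = (-7 + (1 + 2*S))² = (-6 + 2*S)²)
-(-33319 - b(-24)) = -(-33319 - 4*(-3 - 24)²) = -(-33319 - 4*(-27)²) = -(-33319 - 4*729) = -(-33319 - 1*2916) = -(-33319 - 2916) = -1*(-36235) = 36235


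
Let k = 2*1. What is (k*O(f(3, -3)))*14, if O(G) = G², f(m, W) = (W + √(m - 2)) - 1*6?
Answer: 1792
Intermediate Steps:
f(m, W) = -6 + W + √(-2 + m) (f(m, W) = (W + √(-2 + m)) - 6 = -6 + W + √(-2 + m))
k = 2
(k*O(f(3, -3)))*14 = (2*(-6 - 3 + √(-2 + 3))²)*14 = (2*(-6 - 3 + √1)²)*14 = (2*(-6 - 3 + 1)²)*14 = (2*(-8)²)*14 = (2*64)*14 = 128*14 = 1792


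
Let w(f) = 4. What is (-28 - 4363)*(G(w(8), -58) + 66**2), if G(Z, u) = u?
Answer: -18872518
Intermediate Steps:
(-28 - 4363)*(G(w(8), -58) + 66**2) = (-28 - 4363)*(-58 + 66**2) = -4391*(-58 + 4356) = -4391*4298 = -18872518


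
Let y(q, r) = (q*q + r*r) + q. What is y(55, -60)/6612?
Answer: 1670/1653 ≈ 1.0103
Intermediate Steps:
y(q, r) = q + q² + r² (y(q, r) = (q² + r²) + q = q + q² + r²)
y(55, -60)/6612 = (55 + 55² + (-60)²)/6612 = (55 + 3025 + 3600)*(1/6612) = 6680*(1/6612) = 1670/1653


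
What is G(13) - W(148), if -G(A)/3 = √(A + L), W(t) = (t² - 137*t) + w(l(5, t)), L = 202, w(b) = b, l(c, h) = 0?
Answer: -1628 - 3*√215 ≈ -1672.0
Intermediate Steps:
W(t) = t² - 137*t (W(t) = (t² - 137*t) + 0 = t² - 137*t)
G(A) = -3*√(202 + A) (G(A) = -3*√(A + 202) = -3*√(202 + A))
G(13) - W(148) = -3*√(202 + 13) - 148*(-137 + 148) = -3*√215 - 148*11 = -3*√215 - 1*1628 = -3*√215 - 1628 = -1628 - 3*√215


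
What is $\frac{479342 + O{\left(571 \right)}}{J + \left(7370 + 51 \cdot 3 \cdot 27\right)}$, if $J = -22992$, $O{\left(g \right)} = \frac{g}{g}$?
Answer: $- \frac{479343}{11491} \approx -41.715$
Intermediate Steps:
$O{\left(g \right)} = 1$
$\frac{479342 + O{\left(571 \right)}}{J + \left(7370 + 51 \cdot 3 \cdot 27\right)} = \frac{479342 + 1}{-22992 + \left(7370 + 51 \cdot 3 \cdot 27\right)} = \frac{479343}{-22992 + \left(7370 + 153 \cdot 27\right)} = \frac{479343}{-22992 + \left(7370 + 4131\right)} = \frac{479343}{-22992 + 11501} = \frac{479343}{-11491} = 479343 \left(- \frac{1}{11491}\right) = - \frac{479343}{11491}$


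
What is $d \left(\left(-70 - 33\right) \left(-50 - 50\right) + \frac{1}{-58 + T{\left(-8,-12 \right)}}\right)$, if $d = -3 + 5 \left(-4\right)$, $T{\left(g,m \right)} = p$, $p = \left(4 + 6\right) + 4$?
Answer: $- \frac{10423577}{44} \approx -2.369 \cdot 10^{5}$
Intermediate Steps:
$p = 14$ ($p = 10 + 4 = 14$)
$T{\left(g,m \right)} = 14$
$d = -23$ ($d = -3 - 20 = -23$)
$d \left(\left(-70 - 33\right) \left(-50 - 50\right) + \frac{1}{-58 + T{\left(-8,-12 \right)}}\right) = - 23 \left(\left(-70 - 33\right) \left(-50 - 50\right) + \frac{1}{-58 + 14}\right) = - 23 \left(\left(-103\right) \left(-100\right) + \frac{1}{-44}\right) = - 23 \left(10300 - \frac{1}{44}\right) = \left(-23\right) \frac{453199}{44} = - \frac{10423577}{44}$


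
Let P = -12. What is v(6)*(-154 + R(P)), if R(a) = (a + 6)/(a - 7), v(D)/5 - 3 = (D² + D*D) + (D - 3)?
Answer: -1138800/19 ≈ -59937.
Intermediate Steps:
v(D) = 5*D + 10*D² (v(D) = 15 + 5*((D² + D*D) + (D - 3)) = 15 + 5*((D² + D²) + (-3 + D)) = 15 + 5*(2*D² + (-3 + D)) = 15 + 5*(-3 + D + 2*D²) = 15 + (-15 + 5*D + 10*D²) = 5*D + 10*D²)
R(a) = (6 + a)/(-7 + a)
v(6)*(-154 + R(P)) = (5*6*(1 + 2*6))*(-154 + (6 - 12)/(-7 - 12)) = (5*6*(1 + 12))*(-154 - 6/(-19)) = (5*6*13)*(-154 - 1/19*(-6)) = 390*(-154 + 6/19) = 390*(-2920/19) = -1138800/19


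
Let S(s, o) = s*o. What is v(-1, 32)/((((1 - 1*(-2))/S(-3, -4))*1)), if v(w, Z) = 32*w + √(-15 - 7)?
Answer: -128 + 4*I*√22 ≈ -128.0 + 18.762*I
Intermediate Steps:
S(s, o) = o*s
v(w, Z) = 32*w + I*√22 (v(w, Z) = 32*w + √(-22) = 32*w + I*√22)
v(-1, 32)/((((1 - 1*(-2))/S(-3, -4))*1)) = (32*(-1) + I*√22)/((((1 - 1*(-2))/((-4*(-3))))*1)) = (-32 + I*√22)/((((1 + 2)/12)*1)) = (-32 + I*√22)/(((3*(1/12))*1)) = (-32 + I*√22)/(((¼)*1)) = (-32 + I*√22)/(¼) = (-32 + I*√22)*4 = -128 + 4*I*√22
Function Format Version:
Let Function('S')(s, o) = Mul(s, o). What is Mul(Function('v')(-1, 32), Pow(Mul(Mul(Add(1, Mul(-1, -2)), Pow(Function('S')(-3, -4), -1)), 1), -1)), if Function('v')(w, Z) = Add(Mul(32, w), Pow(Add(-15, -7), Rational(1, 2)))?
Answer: Add(-128, Mul(4, I, Pow(22, Rational(1, 2)))) ≈ Add(-128.00, Mul(18.762, I))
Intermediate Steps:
Function('S')(s, o) = Mul(o, s)
Function('v')(w, Z) = Add(Mul(32, w), Mul(I, Pow(22, Rational(1, 2)))) (Function('v')(w, Z) = Add(Mul(32, w), Pow(-22, Rational(1, 2))) = Add(Mul(32, w), Mul(I, Pow(22, Rational(1, 2)))))
Mul(Function('v')(-1, 32), Pow(Mul(Mul(Add(1, Mul(-1, -2)), Pow(Function('S')(-3, -4), -1)), 1), -1)) = Mul(Add(Mul(32, -1), Mul(I, Pow(22, Rational(1, 2)))), Pow(Mul(Mul(Add(1, Mul(-1, -2)), Pow(Mul(-4, -3), -1)), 1), -1)) = Mul(Add(-32, Mul(I, Pow(22, Rational(1, 2)))), Pow(Mul(Mul(Add(1, 2), Pow(12, -1)), 1), -1)) = Mul(Add(-32, Mul(I, Pow(22, Rational(1, 2)))), Pow(Mul(Mul(3, Rational(1, 12)), 1), -1)) = Mul(Add(-32, Mul(I, Pow(22, Rational(1, 2)))), Pow(Mul(Rational(1, 4), 1), -1)) = Mul(Add(-32, Mul(I, Pow(22, Rational(1, 2)))), Pow(Rational(1, 4), -1)) = Mul(Add(-32, Mul(I, Pow(22, Rational(1, 2)))), 4) = Add(-128, Mul(4, I, Pow(22, Rational(1, 2))))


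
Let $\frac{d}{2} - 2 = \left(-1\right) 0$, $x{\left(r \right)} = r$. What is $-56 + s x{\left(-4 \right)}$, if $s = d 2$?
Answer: $-88$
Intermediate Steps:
$d = 4$ ($d = 4 + 2 \left(\left(-1\right) 0\right) = 4 + 2 \cdot 0 = 4 + 0 = 4$)
$s = 8$ ($s = 4 \cdot 2 = 8$)
$-56 + s x{\left(-4 \right)} = -56 + 8 \left(-4\right) = -56 - 32 = -88$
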